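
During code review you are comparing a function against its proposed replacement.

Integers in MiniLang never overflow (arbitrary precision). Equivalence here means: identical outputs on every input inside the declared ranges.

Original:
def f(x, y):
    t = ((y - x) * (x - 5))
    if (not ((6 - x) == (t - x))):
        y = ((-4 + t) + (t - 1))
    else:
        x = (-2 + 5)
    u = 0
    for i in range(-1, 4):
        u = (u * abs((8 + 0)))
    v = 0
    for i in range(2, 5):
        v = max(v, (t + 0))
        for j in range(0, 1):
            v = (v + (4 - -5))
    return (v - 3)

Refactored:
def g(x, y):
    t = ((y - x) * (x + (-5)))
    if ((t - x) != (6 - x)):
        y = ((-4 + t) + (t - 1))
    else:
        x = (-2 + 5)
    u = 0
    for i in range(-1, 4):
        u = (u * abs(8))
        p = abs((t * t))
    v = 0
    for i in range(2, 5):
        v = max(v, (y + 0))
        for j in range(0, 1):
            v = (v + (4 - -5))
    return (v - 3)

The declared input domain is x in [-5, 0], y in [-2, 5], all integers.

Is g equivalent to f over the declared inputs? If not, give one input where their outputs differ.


These are not equivalent — on x=-1, y=-2 the outputs split (30 vs 24).
f: t = 6; (not ((6 - x) == (t - x))) -> false; x = 3; u = 0; [i=-1]; u = 0; [i=0]; u = 0; [i=1]; u = 0; [i=2]; u = 0; [i=3]; u = 0; v = 0; [i=2]; v = 6; [j=0]; v = 15; [i=3]; v = 15; [j=0]; v = 24; [i=4]; v = 24; [j=0]; v = 33; return 30
g: t = 6; ((t - x) != (6 - x)) -> false; x = 3; u = 0; [i=-1]; u = 0; p = 36; [i=0]; u = 0; p = 36; [i=1]; u = 0; p = 36; [i=2]; u = 0; p = 36; [i=3]; u = 0; p = 36; v = 0; [i=2]; v = 0; [j=0]; v = 9; [i=3]; v = 9; [j=0]; v = 18; [i=4]; v = 18; [j=0]; v = 27; return 24
verdict: not equivalent; witness: x=-1, y=-2


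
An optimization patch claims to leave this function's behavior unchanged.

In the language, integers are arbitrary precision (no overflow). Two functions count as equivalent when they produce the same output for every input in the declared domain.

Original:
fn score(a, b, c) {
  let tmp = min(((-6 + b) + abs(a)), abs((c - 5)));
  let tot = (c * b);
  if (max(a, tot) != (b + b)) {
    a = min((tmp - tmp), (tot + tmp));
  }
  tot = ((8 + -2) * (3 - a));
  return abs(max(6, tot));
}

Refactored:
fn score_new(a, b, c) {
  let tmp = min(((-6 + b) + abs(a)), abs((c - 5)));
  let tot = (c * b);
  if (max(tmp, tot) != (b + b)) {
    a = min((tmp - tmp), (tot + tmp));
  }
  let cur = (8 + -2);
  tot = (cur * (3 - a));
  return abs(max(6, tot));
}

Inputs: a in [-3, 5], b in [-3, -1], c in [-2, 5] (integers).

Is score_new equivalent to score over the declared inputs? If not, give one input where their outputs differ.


Run the pair on a=-3, b=-3, c=2.
score: tmp=-6, then tot=-6, then (max(a, tot) != (b + b)) is true, then a=-12, then tot=90, then returns 90
score_new: tmp=-6, then tot=-6, then (max(tmp, tot) != (b + b)) is false, then cur=6, then tot=36, then returns 36
90 != 36, so the rewrite changes behavior.
verdict: not equivalent; witness: a=-3, b=-3, c=2


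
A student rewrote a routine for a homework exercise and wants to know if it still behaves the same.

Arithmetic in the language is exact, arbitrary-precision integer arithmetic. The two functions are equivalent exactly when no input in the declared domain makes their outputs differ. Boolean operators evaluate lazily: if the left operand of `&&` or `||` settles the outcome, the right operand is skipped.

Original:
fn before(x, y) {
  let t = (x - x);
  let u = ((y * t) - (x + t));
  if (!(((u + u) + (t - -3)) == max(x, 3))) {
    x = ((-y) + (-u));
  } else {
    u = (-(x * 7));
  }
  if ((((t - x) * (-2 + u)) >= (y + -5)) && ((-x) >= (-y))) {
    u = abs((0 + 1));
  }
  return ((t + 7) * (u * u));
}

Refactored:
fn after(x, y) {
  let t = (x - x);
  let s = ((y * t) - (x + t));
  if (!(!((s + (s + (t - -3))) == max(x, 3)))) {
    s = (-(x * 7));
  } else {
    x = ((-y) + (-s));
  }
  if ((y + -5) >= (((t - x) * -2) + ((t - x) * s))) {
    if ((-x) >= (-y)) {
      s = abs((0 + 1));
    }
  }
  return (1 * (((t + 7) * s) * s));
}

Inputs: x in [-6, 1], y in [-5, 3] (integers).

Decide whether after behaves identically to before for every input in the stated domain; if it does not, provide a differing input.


These are not equivalent — on x=-6, y=-3 the outputs split (7 vs 252).
before: t=0, then u=6, then (!(((u + u) + (t - -3)) == max(x, 3))) is true, then x=-3, then ((((t - x) * (-2 + u)) >= (y + -5)) && ((-x) >= (-y))) is true, then u=1, then returns 7
after: t=0, then s=6, then (!(!((s + (s + (t - -3))) == max(x, 3)))) is false, then x=-3, then ((y + -5) >= (((t - x) * -2) + ((t - x) * s))) is false, then returns 252
verdict: not equivalent; witness: x=-6, y=-3


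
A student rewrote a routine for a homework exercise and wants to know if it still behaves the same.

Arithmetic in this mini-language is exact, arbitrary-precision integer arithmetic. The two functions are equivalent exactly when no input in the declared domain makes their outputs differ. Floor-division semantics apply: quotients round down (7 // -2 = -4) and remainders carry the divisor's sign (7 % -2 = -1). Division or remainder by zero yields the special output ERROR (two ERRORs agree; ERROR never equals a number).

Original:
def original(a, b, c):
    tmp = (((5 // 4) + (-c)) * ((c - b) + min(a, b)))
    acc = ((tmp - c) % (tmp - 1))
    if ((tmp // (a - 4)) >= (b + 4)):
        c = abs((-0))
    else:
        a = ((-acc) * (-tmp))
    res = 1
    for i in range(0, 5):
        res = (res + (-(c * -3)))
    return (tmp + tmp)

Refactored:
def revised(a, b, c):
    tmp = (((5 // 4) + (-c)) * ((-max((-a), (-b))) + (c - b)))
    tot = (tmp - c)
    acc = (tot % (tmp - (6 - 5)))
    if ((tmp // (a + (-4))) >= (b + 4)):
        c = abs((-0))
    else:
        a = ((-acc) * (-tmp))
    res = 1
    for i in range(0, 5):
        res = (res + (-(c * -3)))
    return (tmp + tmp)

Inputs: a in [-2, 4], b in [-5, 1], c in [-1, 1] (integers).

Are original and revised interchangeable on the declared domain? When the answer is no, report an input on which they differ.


The two versions differ — the changes include constant usage differs, plus arithmetic usage differs, plus statement counts differ, plus min/max/abs usage differs, plus local variable names differ.
As a probe, take a=2, b=0, c=-1: original runs tmp becomes -2; next acc becomes -1; next ((tmp // (a - 4)) >= (b + 4)) evaluates to false; next a becomes 2; next res becomes 1; next at i=0:; next res becomes -2; next at i=1:; next res becomes -5; next at i=2:; next res becomes -8; next at i=3:; next res becomes -11; next at i=4:; next res becomes -14; next final value -4; revised runs tmp becomes -2; next tot becomes -1; next acc becomes -1; next ((tmp // (a + (-4))) >= (b + 4)) evaluates to false; next a becomes 2; next res becomes 1; next at i=0:; next res becomes -2; next at i=1:; next res becomes -5; next at i=2:; next res becomes -8; next at i=3:; next res becomes -11; next at i=4:; next res becomes -14; next final value -4; both end at -4.
Across all 147 domain points the two functions coincide.
verdict: equivalent


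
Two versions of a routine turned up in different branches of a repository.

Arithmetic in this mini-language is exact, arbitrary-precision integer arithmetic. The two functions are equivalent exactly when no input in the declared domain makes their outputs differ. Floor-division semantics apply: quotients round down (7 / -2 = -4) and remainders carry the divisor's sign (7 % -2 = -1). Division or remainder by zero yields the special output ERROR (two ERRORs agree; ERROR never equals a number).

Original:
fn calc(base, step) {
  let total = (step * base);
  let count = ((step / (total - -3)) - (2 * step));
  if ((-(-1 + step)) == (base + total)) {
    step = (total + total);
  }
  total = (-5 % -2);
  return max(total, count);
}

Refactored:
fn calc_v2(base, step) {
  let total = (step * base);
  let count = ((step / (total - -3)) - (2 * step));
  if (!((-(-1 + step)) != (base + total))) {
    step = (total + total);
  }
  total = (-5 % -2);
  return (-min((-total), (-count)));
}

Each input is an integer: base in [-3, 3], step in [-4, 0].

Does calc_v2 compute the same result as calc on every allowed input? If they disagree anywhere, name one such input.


Reading the diff, among the changes: min/max/abs usage differs, boolean connective usage differs, comparison usage differs.
As a probe, take base=-1, step=0: calc runs total=0, then count=0, then ((-(-1 + step)) == (base + total)) is false, then total=-1, then returns 0; calc_v2 runs total=0, then count=0, then (!((-(-1 + step)) != (base + total))) is false, then total=-1, then returns 0; both end at 0.
Every one of the 35 inputs gives matching results.
verdict: equivalent


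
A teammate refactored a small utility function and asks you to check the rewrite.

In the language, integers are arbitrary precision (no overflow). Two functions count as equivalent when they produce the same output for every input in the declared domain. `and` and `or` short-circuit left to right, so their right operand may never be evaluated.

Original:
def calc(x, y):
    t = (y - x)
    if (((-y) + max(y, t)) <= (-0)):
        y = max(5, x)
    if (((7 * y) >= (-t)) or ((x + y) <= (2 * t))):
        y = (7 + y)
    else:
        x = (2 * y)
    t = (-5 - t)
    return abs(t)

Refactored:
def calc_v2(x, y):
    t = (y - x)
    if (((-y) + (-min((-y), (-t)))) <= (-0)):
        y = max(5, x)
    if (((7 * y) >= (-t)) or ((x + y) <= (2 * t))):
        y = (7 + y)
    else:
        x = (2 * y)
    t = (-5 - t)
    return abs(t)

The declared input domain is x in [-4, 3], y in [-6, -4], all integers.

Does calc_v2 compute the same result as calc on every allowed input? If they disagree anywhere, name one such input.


Reading the diff, among the changes: min/max/abs usage differs.
Tracing x=-1, y=-5: calc: t = -4; (((-y) + max(y, t)) <= (-0)) -> false; (((7 * y) >= (-t)) or ((x + y) <= (2 * t))) -> false; x = -10; t = -1; return 1 | calc_v2: t = -4; (((-y) + (-min((-y), (-t)))) <= (-0)) -> false; (((7 * y) >= (-t)) or ((x + y) <= (2 * t))) -> false; x = -10; t = -1; return 1 — matching result 1.
Every one of the 24 inputs gives matching results.
verdict: equivalent


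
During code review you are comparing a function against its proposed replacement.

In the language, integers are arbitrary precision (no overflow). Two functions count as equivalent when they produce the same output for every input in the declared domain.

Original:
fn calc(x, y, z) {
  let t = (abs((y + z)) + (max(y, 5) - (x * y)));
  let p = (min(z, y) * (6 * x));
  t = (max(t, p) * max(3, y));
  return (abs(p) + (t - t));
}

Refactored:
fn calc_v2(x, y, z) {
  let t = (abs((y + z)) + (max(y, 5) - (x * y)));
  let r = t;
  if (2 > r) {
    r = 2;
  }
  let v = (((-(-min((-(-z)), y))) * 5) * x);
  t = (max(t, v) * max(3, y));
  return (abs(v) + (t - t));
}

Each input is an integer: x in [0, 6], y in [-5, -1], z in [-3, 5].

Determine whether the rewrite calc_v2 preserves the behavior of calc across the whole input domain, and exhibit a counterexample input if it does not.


Evaluate both at x=1, y=-5, z=-3.
calc: t := 18 | p := -30 | t := 54 | result 30
calc_v2: t := 18 | r := 18 | (2 > r): false | v := -25 | t := 54 | result 25
30 vs 25 — the two versions disagree here.
verdict: not equivalent; witness: x=1, y=-5, z=-3


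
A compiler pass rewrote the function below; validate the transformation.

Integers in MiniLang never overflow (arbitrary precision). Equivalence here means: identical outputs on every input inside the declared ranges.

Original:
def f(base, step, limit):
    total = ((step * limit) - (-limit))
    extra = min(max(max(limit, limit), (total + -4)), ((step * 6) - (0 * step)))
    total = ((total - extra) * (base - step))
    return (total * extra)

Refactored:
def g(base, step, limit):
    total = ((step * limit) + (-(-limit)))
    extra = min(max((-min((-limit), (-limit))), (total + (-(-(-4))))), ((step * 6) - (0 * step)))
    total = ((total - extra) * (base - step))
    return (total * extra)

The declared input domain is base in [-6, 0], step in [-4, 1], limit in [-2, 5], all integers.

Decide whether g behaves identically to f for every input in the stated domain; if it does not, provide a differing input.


Behavior is preserved: although arithmetic usage differs, and min/max/abs usage differs, the outputs never diverge.
Spot check at base=-5, step=-1, limit=3 — f: total = 0; extra = -6; total = -24; return 144. g: total = 0; extra = -6; total = -24; return 144. Both give 144.
Across all 336 domain points the two functions coincide.
verdict: equivalent


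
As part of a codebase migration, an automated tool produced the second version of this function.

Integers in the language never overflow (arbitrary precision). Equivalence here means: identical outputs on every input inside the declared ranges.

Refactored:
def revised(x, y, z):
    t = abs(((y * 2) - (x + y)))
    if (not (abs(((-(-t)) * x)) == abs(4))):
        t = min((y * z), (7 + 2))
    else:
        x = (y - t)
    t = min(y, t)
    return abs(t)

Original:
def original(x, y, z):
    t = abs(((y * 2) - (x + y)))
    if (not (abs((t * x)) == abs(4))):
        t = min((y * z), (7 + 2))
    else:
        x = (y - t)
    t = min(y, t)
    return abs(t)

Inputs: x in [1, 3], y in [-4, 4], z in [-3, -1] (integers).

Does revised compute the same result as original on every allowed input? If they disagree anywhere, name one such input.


Side by side, the visible changes include: same computation, different form.
Tracing x=2, y=3, z=-1: original: t := 1 | (not (abs((t * x)) == abs(4))): true | t := -3 | t := -3 | result 3 | revised: t := 1 | (not (abs(((-(-t)) * x)) == abs(4))): true | t := -3 | t := -3 | result 3 — matching result 3.
An exhaustive pass over the 81 declared inputs shows identical outputs.
verdict: equivalent


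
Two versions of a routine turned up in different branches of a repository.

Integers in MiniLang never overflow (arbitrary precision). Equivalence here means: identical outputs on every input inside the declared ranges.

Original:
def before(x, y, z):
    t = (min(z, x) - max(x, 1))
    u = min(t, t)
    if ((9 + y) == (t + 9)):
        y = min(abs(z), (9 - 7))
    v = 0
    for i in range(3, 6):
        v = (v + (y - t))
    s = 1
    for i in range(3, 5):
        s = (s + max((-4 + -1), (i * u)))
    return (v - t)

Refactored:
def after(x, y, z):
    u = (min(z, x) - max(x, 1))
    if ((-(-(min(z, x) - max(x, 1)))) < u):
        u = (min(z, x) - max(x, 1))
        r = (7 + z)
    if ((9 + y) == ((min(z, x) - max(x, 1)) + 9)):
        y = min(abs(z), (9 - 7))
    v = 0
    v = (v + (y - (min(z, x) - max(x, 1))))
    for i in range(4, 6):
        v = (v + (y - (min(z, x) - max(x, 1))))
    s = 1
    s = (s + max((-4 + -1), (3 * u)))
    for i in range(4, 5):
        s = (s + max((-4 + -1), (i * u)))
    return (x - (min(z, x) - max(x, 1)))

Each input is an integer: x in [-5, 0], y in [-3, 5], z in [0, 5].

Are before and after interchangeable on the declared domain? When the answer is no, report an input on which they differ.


These are not equivalent — on x=-5, y=-3, z=0 the outputs split (15 vs 1).
before: t becomes -6; next u becomes -6; next ((9 + y) == (t + 9)) evaluates to false; next v becomes 0; next at i=3:; next v becomes 3; next at i=4:; next v becomes 6; next at i=5:; next v becomes 9; next s becomes 1; next at i=3:; next s becomes -4; next at i=4:; next s becomes -9; next final value 15
after: u becomes -6; next ((-(-(min(z, x) - max(x, 1)))) < u) evaluates to false; next ((9 + y) == ((min(z, x) - max(x, 1)) + 9)) evaluates to false; next v becomes 0; next v becomes 3; next at i=4:; next v becomes 6; next at i=5:; next v becomes 9; next s becomes 1; next s becomes -4; next at i=4:; next s becomes -9; next final value 1
verdict: not equivalent; witness: x=-5, y=-3, z=0


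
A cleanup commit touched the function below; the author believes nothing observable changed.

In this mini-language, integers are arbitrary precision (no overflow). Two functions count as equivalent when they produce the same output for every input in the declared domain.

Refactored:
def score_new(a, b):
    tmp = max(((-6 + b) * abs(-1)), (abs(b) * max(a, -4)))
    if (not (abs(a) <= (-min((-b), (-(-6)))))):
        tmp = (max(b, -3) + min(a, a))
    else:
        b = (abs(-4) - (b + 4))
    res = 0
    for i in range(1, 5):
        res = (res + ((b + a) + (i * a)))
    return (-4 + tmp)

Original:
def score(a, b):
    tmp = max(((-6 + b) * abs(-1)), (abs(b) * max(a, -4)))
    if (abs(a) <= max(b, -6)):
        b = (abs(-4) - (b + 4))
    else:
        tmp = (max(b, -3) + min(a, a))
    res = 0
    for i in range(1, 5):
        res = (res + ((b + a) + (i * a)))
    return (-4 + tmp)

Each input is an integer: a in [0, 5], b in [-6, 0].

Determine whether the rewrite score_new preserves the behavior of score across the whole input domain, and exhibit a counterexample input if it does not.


Behavior is preserved: although boolean connective usage differs; and min/max/abs usage differs, the outputs never diverge.
Spot check at a=1, b=0 — score: tmp := 0 | (abs(a) <= max(b, -6)): false | tmp := 1 | res := 0 | iter i=1: | res := 2 | iter i=2: | res := 5 | iter i=3: | res := 9 | iter i=4: | res := 14 | result -3. score_new: tmp := 0 | (not (abs(a) <= (-min((-b), (-(-6)))))): true | tmp := 1 | res := 0 | iter i=1: | res := 2 | iter i=2: | res := 5 | iter i=3: | res := 9 | iter i=4: | res := 14 | result -3. Both give -3.
An exhaustive pass over the 42 declared inputs shows identical outputs.
verdict: equivalent


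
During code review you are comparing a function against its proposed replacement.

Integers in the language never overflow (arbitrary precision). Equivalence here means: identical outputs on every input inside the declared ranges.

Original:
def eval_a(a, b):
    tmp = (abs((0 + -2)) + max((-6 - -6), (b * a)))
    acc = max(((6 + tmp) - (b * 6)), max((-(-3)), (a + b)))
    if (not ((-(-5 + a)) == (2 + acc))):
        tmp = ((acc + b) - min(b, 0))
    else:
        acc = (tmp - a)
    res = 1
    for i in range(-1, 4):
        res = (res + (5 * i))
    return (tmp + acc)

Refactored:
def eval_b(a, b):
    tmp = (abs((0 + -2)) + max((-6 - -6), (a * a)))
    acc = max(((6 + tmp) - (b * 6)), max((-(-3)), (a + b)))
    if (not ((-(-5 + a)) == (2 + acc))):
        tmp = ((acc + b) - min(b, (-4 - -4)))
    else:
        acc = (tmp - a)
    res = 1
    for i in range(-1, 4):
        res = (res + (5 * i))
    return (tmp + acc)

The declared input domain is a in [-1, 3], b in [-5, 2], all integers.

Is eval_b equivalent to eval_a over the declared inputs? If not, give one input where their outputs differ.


Consider the input a=-1, b=-5.
eval_a: tmp becomes 7; next acc becomes 43; next (not ((-(-5 + a)) == (2 + acc))) evaluates to true; next tmp becomes 43; next res becomes 1; next at i=-1:; next res becomes -4; next at i=0:; next res becomes -4; next at i=1:; next res becomes 1; next at i=2:; next res becomes 11; next at i=3:; next res becomes 26; next final value 86
eval_b: tmp becomes 3; next acc becomes 39; next (not ((-(-5 + a)) == (2 + acc))) evaluates to true; next tmp becomes 39; next res becomes 1; next at i=-1:; next res becomes -4; next at i=0:; next res becomes -4; next at i=1:; next res becomes 1; next at i=2:; next res becomes 11; next at i=3:; next res becomes 26; next final value 78
86 != 78, so the rewrite changes behavior.
verdict: not equivalent; witness: a=-1, b=-5


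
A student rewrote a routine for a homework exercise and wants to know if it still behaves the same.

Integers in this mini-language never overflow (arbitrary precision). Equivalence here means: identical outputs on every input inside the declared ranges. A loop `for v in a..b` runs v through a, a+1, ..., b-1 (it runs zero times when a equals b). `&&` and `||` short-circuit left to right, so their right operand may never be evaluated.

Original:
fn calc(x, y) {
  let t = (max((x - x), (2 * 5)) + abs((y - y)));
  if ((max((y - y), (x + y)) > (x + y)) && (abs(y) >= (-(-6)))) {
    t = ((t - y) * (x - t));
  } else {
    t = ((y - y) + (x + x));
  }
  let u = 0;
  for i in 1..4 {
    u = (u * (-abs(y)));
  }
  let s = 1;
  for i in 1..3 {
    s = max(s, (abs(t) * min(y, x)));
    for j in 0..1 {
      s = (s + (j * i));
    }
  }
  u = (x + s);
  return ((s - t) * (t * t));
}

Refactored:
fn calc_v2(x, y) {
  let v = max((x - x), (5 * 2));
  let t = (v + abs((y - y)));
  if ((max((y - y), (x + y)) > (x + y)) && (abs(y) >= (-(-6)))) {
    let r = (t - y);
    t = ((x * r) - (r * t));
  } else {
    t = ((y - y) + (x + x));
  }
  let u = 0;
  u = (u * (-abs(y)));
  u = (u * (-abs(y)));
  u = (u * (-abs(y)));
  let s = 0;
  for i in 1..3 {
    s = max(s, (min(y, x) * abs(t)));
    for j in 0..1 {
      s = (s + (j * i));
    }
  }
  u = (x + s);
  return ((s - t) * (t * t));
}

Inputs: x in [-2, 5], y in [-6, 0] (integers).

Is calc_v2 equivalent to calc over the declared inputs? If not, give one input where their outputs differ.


Input x=-2, y=-6: 7114752 from calc versus 7077888 from calc_v2.
verdict: not equivalent; witness: x=-2, y=-6


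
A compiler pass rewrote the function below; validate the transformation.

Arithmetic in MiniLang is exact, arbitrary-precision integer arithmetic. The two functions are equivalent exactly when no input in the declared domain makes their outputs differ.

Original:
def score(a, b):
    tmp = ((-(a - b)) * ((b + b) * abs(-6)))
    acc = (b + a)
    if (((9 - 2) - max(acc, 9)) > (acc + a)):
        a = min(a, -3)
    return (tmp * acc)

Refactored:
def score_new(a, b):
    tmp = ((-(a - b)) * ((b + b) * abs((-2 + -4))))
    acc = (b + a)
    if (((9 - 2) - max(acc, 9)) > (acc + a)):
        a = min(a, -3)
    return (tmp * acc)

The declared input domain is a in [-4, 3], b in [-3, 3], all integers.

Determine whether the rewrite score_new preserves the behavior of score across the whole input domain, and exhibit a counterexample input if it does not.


Side by side, the visible changes include: arithmetic usage differs; and constant usage differs.
One worked example (a=2, b=-2) — score: tmp=96, then acc=0, then (((9 - 2) - max(acc, 9)) > (acc + a)) is false, then returns 0; score_new: tmp=96, then acc=0, then (((9 - 2) - max(acc, 9)) > (acc + a)) is false, then returns 0; agreement on 0.
An exhaustive pass over the 56 declared inputs shows identical outputs.
verdict: equivalent


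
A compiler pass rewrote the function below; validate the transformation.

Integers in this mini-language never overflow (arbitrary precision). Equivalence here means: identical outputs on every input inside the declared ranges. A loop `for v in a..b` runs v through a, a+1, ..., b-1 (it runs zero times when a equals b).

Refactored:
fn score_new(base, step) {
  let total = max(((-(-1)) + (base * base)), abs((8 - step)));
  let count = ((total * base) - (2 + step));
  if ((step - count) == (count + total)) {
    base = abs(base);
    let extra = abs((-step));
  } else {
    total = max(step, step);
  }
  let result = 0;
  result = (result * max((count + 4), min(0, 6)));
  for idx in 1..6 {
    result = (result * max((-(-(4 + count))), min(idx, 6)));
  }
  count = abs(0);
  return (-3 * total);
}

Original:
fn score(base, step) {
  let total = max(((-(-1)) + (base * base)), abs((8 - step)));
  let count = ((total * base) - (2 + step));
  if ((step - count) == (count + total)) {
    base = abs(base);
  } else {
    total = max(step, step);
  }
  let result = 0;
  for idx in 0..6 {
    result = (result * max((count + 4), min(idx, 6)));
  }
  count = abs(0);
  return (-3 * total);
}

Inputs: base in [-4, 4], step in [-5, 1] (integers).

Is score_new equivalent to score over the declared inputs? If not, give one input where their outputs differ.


Comparing the listings, the differences include: statement counts differ, plus min/max/abs usage differs, plus local variable names differ, plus arithmetic usage differs, plus loop structure differs, plus constant usage differs.
Spot check at base=-3, step=-4 — score: total=12, then count=-34, then ((step - count) == (count + total)) is false, then total=-4, then result=0, then (idx=0), then result=0, then (idx=1), then result=0, then (idx=2), then result=0, then (idx=3), then result=0, then (idx=4), then result=0, then (idx=5), then result=0, then count=0, then returns 12. score_new: total=12, then count=-34, then ((step - count) == (count + total)) is false, then total=-4, then result=0, then result=0, then (idx=1), then result=0, then (idx=2), then result=0, then (idx=3), then result=0, then (idx=4), then result=0, then (idx=5), then result=0, then count=0, then returns 12. Both give 12.
Every one of the 63 inputs gives matching results.
verdict: equivalent


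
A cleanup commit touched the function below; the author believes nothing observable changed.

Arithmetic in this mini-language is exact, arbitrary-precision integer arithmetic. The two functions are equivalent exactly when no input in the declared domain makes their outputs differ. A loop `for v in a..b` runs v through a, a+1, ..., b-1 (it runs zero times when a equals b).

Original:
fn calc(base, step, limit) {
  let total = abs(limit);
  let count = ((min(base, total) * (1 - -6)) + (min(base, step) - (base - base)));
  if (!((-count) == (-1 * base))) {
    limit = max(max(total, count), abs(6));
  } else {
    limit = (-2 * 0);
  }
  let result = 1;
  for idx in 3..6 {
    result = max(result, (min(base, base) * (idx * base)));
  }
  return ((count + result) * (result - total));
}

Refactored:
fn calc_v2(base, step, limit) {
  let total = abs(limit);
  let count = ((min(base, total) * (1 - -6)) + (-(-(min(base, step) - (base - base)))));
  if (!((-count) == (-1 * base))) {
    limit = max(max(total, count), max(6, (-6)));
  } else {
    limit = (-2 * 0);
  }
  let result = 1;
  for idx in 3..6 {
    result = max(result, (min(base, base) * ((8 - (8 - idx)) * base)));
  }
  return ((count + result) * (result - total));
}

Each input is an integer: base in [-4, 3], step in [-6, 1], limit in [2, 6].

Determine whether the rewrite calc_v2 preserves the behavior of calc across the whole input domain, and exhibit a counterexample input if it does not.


Reading the diff, among the changes: arithmetic usage differs, min/max/abs usage differs, constant usage differs.
One worked example (base=-1, step=-4, limit=4) — calc: total = 4; count = -11; (!((-count) == (-1 * base))) -> true; limit = 6; result = 1; [idx=3]; result = 3; [idx=4]; result = 4; [idx=5]; result = 5; return -6; calc_v2: total = 4; count = -11; (!((-count) == (-1 * base))) -> true; limit = 6; result = 1; [idx=3]; result = 3; [idx=4]; result = 4; [idx=5]; result = 5; return -6; agreement on -6.
Sweeping the whole domain (320 inputs) finds no disagreement.
verdict: equivalent


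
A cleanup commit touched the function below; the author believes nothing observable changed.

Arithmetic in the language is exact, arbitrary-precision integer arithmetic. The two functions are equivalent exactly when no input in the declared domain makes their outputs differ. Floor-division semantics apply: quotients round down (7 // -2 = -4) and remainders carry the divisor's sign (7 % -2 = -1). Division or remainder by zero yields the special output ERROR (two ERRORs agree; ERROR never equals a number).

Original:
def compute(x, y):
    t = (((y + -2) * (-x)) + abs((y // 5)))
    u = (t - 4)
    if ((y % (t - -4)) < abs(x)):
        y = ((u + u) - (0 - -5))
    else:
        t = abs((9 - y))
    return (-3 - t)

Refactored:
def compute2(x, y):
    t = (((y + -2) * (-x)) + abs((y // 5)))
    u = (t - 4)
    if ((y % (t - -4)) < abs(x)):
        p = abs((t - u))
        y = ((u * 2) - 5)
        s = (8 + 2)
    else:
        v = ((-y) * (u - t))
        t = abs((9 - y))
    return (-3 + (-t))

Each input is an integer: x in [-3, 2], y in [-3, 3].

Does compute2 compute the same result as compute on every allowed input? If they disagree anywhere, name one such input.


Reading the diff, among the changes: arithmetic usage differs; and statement counts differ; and local variable names differ; and min/max/abs usage differs; and constant usage differs.
One worked example (x=-2, y=-1) — compute: t becomes -5; next u becomes -9; next ((y % (t - -4)) < abs(x)) evaluates to true; next y becomes -23; next final value 2; compute2: t becomes -5; next u becomes -9; next ((y % (t - -4)) < abs(x)) evaluates to true; next p becomes 4; next y becomes -23; next s becomes 10; next final value 2; agreement on 2.
Checked all 42 inputs in the declared domain: the outputs agree on every one.
verdict: equivalent


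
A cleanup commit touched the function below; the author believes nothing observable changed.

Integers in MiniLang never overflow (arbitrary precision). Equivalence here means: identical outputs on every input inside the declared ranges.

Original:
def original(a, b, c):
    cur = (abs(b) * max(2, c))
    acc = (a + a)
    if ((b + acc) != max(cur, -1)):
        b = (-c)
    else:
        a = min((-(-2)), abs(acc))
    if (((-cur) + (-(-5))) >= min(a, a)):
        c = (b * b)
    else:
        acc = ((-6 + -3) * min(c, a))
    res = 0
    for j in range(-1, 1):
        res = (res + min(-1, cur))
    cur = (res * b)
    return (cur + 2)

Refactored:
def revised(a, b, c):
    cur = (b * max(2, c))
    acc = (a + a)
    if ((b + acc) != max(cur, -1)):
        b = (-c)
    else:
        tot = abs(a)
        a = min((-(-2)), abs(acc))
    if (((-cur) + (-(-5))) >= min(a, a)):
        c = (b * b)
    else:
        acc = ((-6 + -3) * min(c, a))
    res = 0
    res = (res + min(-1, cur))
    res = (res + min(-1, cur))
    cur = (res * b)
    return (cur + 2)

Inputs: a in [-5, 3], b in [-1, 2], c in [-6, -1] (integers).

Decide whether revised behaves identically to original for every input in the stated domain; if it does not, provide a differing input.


Try a=-5, b=-1, c=-6.
original: cur=2, then acc=-10, then ((b + acc) != max(cur, -1)) is true, then b=6, then (((-cur) + (-(-5))) >= min(a, a)) is true, then c=36, then res=0, then (j=-1), then res=-1, then (j=0), then res=-2, then cur=-12, then returns -10
revised: cur=-2, then acc=-10, then ((b + acc) != max(cur, -1)) is true, then b=6, then (((-cur) + (-(-5))) >= min(a, a)) is true, then c=36, then res=0, then res=-2, then res=-4, then cur=-24, then returns -22
-10 and -22 differ, so these are not the same function on this domain.
verdict: not equivalent; witness: a=-5, b=-1, c=-6


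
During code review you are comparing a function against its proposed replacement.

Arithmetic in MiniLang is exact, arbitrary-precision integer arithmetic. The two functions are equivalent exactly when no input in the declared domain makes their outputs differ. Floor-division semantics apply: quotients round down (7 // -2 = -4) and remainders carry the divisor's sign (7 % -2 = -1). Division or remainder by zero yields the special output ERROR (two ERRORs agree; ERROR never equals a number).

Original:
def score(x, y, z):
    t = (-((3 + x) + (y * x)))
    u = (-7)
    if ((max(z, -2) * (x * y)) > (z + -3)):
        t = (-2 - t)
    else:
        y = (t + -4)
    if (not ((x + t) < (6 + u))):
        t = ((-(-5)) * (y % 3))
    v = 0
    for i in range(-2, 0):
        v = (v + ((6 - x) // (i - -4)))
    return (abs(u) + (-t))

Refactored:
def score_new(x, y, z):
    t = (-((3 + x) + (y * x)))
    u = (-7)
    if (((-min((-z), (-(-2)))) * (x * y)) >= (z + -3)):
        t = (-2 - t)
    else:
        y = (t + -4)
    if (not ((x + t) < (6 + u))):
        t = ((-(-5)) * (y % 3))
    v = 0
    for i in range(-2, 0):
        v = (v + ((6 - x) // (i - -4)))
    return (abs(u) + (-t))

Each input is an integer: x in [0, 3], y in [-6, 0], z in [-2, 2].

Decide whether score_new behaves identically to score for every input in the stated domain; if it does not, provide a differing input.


Evaluate both at x=1, y=-2, z=1.
score: t := -2 | u := -7 | ((max(z, -2) * (x * y)) > (z + -3)): false | y := -6 | (not ((x + t) < (6 + u))): true | t := 0 | v := 0 | iter i=-2: | v := 2 | iter i=-1: | v := 3 | result 7
score_new: t := -2 | u := -7 | (((-min((-z), (-(-2)))) * (x * y)) >= (z + -3)): true | t := 0 | (not ((x + t) < (6 + u))): true | t := 5 | v := 0 | iter i=-2: | v := 2 | iter i=-1: | v := 3 | result 2
7 != 2, so the rewrite changes behavior.
verdict: not equivalent; witness: x=1, y=-2, z=1


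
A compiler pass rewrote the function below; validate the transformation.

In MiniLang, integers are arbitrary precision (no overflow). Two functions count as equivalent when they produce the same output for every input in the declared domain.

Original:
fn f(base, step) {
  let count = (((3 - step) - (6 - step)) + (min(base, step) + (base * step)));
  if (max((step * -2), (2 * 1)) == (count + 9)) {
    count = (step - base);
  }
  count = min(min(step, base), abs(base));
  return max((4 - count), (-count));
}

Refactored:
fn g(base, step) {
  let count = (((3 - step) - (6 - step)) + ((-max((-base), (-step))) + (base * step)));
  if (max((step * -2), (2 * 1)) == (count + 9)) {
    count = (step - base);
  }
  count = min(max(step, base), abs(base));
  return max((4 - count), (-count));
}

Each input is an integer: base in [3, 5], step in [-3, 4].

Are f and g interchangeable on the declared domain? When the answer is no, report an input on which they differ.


Take base=3, step=-3.
f: count=-15, then (max((step * -2), (2 * 1)) == (count + 9)) is false, then count=-3, then returns 7
g: count=-15, then (max((step * -2), (2 * 1)) == (count + 9)) is false, then count=3, then returns 1
7 != 1, so the rewrite changes behavior.
verdict: not equivalent; witness: base=3, step=-3


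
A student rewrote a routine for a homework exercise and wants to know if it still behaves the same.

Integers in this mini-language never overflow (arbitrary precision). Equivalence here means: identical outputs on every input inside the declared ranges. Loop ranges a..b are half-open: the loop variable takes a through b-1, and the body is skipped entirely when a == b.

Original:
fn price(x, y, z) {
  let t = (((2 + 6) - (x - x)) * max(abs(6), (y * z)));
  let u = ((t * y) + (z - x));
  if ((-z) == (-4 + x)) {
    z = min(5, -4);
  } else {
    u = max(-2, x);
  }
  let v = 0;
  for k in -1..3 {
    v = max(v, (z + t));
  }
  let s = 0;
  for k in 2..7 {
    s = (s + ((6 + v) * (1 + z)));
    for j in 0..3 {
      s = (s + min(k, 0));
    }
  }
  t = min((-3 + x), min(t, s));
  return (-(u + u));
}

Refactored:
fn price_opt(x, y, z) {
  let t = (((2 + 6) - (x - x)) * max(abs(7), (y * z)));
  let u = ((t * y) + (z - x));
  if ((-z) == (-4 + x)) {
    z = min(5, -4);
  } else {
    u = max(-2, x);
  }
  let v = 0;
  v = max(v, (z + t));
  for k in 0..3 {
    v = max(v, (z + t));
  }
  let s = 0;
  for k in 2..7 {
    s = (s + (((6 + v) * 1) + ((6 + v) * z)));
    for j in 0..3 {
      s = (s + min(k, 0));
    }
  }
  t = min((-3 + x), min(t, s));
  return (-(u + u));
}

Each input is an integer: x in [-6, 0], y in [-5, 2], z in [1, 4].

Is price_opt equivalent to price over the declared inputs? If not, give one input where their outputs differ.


Take x=0, y=-5, z=4.
price: t becomes 48; next u becomes -236; next ((-z) == (-4 + x)) evaluates to true; next z becomes -4; next v becomes 0; next at k=-1:; next v becomes 44; next at k=0:; next v becomes 44; next at k=1:; next v becomes 44; next at k=2:; next v becomes 44; next s becomes 0; next at k=2:; next s becomes -150; next at j=0:; next s becomes -150; next at j=1:; next s becomes -150; next at j=2:; next s becomes -150; next at k=3:; next s becomes -300; next at j=0:; next s becomes -300; next at j=1:; next s becomes -300; next at j=2:; next s becomes -300; next at k=4:; next s becomes -450; next at j=0:; next s becomes -450; next at j=1:; next s becomes -450; next at j=2:; next s becomes -450; next at k=5:; next s becomes -600; next at j=0:; next s becomes -600; next at j=1:; next s becomes -600; next at j=2:; next s becomes -600; next at k=6:; next s becomes -750; next at j=0:; next s becomes -750; next at j=1:; next s becomes -750; next at j=2:; next s becomes -750; next t becomes -750; next final value 472
price_opt: t becomes 56; next u becomes -276; next ((-z) == (-4 + x)) evaluates to true; next z becomes -4; next v becomes 0; next v becomes 52; next at k=0:; next v becomes 52; next at k=1:; next v becomes 52; next at k=2:; next v becomes 52; next s becomes 0; next at k=2:; next s becomes -174; next at j=0:; next s becomes -174; next at j=1:; next s becomes -174; next at j=2:; next s becomes -174; next at k=3:; next s becomes -348; next at j=0:; next s becomes -348; next at j=1:; next s becomes -348; next at j=2:; next s becomes -348; next at k=4:; next s becomes -522; next at j=0:; next s becomes -522; next at j=1:; next s becomes -522; next at j=2:; next s becomes -522; next at k=5:; next s becomes -696; next at j=0:; next s becomes -696; next at j=1:; next s becomes -696; next at j=2:; next s becomes -696; next at k=6:; next s becomes -870; next at j=0:; next s becomes -870; next at j=1:; next s becomes -870; next at j=2:; next s becomes -870; next t becomes -870; next final value 552
472 != 552, so the rewrite changes behavior.
verdict: not equivalent; witness: x=0, y=-5, z=4


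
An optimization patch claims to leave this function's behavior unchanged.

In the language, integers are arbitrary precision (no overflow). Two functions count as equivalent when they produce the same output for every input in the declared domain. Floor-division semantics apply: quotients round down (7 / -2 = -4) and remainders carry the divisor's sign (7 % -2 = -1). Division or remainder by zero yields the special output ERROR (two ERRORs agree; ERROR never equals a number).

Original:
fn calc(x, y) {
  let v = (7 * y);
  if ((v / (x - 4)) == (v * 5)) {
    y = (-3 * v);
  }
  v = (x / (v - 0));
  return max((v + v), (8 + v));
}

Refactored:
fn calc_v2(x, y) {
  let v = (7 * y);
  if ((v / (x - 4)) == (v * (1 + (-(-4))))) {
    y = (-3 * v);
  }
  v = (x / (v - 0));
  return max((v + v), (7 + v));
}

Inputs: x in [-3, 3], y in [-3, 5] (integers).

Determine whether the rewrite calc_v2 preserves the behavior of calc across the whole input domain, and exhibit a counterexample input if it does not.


These are not equivalent — on x=-3, y=-3 the outputs split (8 vs 7).
calc: v = -21; ((v / (x - 4)) == (v * 5)) -> false; v = 0; return 8
calc_v2: v = -21; ((v / (x - 4)) == (v * (1 + (-(-4))))) -> false; v = 0; return 7
verdict: not equivalent; witness: x=-3, y=-3


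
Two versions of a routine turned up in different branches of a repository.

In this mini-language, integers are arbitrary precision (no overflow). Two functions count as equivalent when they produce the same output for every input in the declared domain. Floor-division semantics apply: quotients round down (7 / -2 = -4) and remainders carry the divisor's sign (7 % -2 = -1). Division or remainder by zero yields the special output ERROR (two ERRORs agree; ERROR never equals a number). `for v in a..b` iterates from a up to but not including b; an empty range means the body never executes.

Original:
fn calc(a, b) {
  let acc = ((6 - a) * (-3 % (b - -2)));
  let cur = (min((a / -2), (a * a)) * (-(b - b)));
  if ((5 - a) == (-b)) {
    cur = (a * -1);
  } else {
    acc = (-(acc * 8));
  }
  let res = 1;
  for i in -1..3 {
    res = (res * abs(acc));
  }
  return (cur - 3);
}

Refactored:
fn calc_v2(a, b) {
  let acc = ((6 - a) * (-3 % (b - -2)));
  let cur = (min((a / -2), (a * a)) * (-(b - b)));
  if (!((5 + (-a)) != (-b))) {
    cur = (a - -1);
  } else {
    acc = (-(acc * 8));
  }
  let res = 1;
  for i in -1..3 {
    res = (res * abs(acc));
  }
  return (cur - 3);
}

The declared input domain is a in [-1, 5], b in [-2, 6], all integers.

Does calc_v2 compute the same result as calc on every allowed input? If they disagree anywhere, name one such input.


On input a=4, b=-1, calc returns -7 while calc_v2 returns 2.
verdict: not equivalent; witness: a=4, b=-1


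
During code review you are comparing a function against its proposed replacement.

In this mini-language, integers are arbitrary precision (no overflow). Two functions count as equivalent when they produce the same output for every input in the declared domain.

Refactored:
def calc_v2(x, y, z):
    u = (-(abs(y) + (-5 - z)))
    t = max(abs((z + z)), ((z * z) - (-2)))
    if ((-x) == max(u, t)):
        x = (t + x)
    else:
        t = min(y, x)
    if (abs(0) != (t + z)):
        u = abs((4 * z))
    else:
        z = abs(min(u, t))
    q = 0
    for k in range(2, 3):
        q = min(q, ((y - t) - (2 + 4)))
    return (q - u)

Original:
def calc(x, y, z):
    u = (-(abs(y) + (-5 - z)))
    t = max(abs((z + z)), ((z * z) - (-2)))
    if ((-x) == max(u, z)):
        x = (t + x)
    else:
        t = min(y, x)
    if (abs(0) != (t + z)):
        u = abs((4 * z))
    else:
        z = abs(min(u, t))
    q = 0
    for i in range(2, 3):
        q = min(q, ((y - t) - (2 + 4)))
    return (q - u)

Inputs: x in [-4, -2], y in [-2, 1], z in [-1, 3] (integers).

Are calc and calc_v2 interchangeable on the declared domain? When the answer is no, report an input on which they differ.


Input x=-3, y=-2, z=-1: -9 from calc versus -15 from calc_v2.
verdict: not equivalent; witness: x=-3, y=-2, z=-1
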